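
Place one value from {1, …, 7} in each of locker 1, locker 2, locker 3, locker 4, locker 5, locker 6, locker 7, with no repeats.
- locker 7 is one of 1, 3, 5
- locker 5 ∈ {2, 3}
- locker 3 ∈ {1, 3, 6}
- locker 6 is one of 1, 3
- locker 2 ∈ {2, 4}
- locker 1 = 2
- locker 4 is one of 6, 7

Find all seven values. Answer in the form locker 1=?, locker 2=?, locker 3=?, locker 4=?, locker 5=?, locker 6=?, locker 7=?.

locker 1's domain is down to {2}, so locker 1 = 2. Remove 2 from locker 2, locker 5.
locker 2's domain is down to {4}, so locker 2 = 4.
locker 5 must be 3 (only option left). Remove 3 from locker 3, locker 6, locker 7.
locker 6 has just one choice, so locker 6 = 1. Eliminate 1 elsewhere: locker 3, locker 7.
locker 7's domain is down to {5}, so locker 7 = 5.
locker 3 must be 6 (only option left). Strike 6 from locker 4.
locker 4's domain is down to {7}, so locker 4 = 7.

locker 1=2, locker 2=4, locker 3=6, locker 4=7, locker 5=3, locker 6=1, locker 7=5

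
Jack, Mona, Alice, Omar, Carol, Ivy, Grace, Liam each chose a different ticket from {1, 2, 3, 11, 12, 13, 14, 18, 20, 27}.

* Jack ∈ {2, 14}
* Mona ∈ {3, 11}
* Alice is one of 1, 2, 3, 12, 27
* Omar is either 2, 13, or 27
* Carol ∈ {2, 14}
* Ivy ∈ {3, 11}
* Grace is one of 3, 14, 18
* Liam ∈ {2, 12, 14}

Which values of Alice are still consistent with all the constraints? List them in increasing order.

1, 27

The 2 variables Jack and Carol are confined to {2, 14}, which locks those values in; drop them from Alice, Omar, Grace, Liam.
Liam has just one choice, so Liam = 12. Strike 12 from Alice.
Mona and Ivy share exactly the 2 values {3, 11}; by pigeonhole those values go to them, so strike 3, 11 from Alice, Grace.
Grace has just one choice, so Grace = 18.
No further eliminations apply; Alice can still be any of 1, 27.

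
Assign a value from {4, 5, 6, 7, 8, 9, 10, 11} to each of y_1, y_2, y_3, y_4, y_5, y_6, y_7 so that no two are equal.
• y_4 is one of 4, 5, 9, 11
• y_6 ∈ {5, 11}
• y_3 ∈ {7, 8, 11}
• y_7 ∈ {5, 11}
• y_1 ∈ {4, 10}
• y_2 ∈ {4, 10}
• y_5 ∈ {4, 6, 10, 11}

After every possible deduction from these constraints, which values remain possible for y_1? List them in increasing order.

4, 10

The 2 variables y_1 and y_2 are confined to {4, 10}, which locks those values in; drop them from y_4, y_5.
The 2 variables y_6 and y_7 are confined to {5, 11}, which locks those values in; drop them from y_3, y_4, y_5.
That leaves y_4 = 9.
y_5 must be 6 (only option left).
No further eliminations apply; y_1 can still be any of 4, 10.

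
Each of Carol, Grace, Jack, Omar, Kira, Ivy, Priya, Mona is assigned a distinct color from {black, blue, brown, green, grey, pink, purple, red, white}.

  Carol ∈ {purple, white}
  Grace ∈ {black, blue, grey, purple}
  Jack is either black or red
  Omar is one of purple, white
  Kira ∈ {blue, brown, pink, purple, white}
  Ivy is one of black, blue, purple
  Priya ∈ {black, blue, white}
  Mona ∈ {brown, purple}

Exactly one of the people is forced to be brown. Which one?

Mona

The 8 variables draw from only 8 values {black, blue, brown, grey, pink, purple, red, white}, so each is used; only Grace can be grey, hence Grace = grey.
Among the 7 still-open variables, pink fits only Kira (and all 7 values in {black, blue, brown, pink, purple, red, white} must be used), so Kira = pink.
Among the 6 still-open variables, brown fits only Mona (and all 6 values in {black, blue, brown, purple, red, white} must be used), so Mona = brown.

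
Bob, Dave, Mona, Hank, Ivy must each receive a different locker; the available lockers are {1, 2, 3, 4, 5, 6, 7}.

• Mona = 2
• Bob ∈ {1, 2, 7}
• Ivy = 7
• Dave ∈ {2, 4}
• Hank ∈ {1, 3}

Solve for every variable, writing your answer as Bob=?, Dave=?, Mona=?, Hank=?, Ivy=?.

Mona has just one choice, so Mona = 2. So Bob, Dave can't be 2.
Ivy's domain is down to {7}, so Ivy = 7. Strike 7 from Bob.
Bob's domain is down to {1}, so Bob = 1. Strike 1 from Hank.
Dave's domain is down to {4}, so Dave = 4.
Hank must be 3 (only option left).

Bob=1, Dave=4, Mona=2, Hank=3, Ivy=7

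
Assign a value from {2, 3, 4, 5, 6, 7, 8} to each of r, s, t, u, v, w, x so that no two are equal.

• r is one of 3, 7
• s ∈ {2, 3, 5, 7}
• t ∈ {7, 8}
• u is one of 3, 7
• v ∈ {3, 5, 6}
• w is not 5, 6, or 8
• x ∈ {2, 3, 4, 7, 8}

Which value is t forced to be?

8

The 7 variables draw from only 7 values {2, 3, 4, 5, 6, 7, 8}, so each is used; only v can be 6, hence v = 6.
The 6 still-open variables together cover exactly {2, 3, 4, 5, 7, 8} — 6 values for 6 variables — and 5 appears only in s's list, so s = 5.
r and u share exactly the 2 values {3, 7}; by pigeonhole those values go to them, so strike 3, 7 from t, w, x.
So t = 8.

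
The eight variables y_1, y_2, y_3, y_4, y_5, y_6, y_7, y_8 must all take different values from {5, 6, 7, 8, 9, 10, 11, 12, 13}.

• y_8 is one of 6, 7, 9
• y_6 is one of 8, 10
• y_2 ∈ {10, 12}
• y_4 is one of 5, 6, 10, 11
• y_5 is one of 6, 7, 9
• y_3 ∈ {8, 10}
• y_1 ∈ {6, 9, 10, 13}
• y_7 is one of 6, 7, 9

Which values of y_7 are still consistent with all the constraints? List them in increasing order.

6, 7, 9

The 2 variables y_3 and y_6 are confined to {8, 10}, which locks those values in; drop them from y_1, y_2, y_4.
y_2 has just one choice, so y_2 = 12.
y_5, y_7, y_8 between them cover only {6, 7, 9} — a naked triple. Remove those values from y_1, y_4.
y_1 has just one choice, so y_1 = 13.
No further eliminations apply; y_7 can still be any of 6, 7, 9.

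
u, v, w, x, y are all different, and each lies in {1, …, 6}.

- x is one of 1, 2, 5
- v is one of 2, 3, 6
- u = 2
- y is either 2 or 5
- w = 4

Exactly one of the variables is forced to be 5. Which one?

u has just one choice, so u = 2. Strike 2 from v, x, y.
So 5 goes to y.

y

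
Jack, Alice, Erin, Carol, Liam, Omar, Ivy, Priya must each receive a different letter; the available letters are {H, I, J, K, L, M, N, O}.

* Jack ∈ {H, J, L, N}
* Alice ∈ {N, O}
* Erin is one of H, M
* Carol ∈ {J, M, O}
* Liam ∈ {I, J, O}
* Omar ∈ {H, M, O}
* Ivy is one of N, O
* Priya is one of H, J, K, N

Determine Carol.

J

The 8 variables together cover exactly {H, I, J, K, L, M, N, O} — 8 values for 8 variables — and I appears only in Liam's list, so Liam = I.
Among the 7 still-open variables, K fits only Priya (and all 7 values in {H, J, K, L, M, N, O} must be used), so Priya = K.
Among the 6 still-open variables, L fits only Jack (and all 6 values in {H, J, L, M, N, O} must be used), so Jack = L.
Among the 5 still-open variables, J fits only Carol (and all 5 values in {H, J, M, N, O} must be used), so Carol = J.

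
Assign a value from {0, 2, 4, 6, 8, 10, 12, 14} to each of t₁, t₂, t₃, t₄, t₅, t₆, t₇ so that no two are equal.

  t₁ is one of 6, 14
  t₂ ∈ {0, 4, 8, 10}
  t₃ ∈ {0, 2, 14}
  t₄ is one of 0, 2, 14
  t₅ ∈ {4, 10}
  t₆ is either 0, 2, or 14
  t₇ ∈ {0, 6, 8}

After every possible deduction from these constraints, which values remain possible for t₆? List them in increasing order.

t₃, t₄, t₆ share exactly the 3 values {0, 2, 14}; by pigeonhole those values go to them, so strike 0, 2, 14 from t₁, t₂, t₇.
t₁'s domain is down to {6}, so t₁ = 6. Strike 6 from t₇.
t₇ has just one choice, so t₇ = 8. So t₂ can't be 8.
No further eliminations apply; t₆ can still be any of 0, 2, 14.

0, 2, 14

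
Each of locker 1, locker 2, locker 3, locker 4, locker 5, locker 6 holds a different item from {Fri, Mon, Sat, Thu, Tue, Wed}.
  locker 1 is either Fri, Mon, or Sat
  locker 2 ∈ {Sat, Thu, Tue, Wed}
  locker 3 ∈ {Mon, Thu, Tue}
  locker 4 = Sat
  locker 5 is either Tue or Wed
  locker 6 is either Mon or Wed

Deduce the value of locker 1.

Fri

locker 4 must be Sat (only option left). So locker 1, locker 2 can't be Sat.
The 5 still-open variables draw from only 5 values {Fri, Mon, Thu, Tue, Wed}, so each is used; only locker 1 can be Fri, hence locker 1 = Fri.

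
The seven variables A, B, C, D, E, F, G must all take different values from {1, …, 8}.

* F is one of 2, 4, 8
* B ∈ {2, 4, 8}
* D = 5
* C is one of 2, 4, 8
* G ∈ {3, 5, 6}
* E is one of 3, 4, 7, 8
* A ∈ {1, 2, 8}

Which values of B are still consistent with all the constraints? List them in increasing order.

2, 4, 8

D's domain is down to {5}, so D = 5. Strike 5 from G.
B, C, F share exactly the 3 values {2, 4, 8}; by pigeonhole those values go to them, so strike 2, 4, 8 from A, E.
A's domain is down to {1}, so A = 1.
No further eliminations apply; B can still be any of 2, 4, 8.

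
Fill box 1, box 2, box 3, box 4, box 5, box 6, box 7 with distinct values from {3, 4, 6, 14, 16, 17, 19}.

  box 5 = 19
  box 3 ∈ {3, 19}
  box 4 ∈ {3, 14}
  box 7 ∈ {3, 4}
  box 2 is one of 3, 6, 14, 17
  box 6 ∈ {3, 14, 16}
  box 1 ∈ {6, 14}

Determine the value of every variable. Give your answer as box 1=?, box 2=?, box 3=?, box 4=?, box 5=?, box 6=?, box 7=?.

box 1=6, box 2=17, box 3=3, box 4=14, box 5=19, box 6=16, box 7=4

box 5's domain is down to {19}, so box 5 = 19. Strike 19 from box 3.
That leaves box 3 = 3. Strike 3 from box 2, box 4, box 6, box 7.
That leaves box 4 = 14. Eliminate 14 elsewhere: box 1, box 2, box 6.
box 6 has just one choice, so box 6 = 16.
box 7 must be 4 (only option left).
box 1 must be 6 (only option left). Eliminate 6 elsewhere: box 2.
box 2 has just one choice, so box 2 = 17.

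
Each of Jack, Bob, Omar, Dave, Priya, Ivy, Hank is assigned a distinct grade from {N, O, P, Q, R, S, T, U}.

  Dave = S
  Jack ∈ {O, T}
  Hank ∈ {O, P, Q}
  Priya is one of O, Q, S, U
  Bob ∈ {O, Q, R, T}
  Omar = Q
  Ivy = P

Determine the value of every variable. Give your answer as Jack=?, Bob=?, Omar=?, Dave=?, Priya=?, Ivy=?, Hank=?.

Omar has just one choice, so Omar = Q. Strike Q from Bob, Priya, Hank.
Dave must be S (only option left). So Priya can't be S.
Ivy's domain is down to {P}, so Ivy = P. So Hank can't be P.
Hank's domain is down to {O}, so Hank = O. So Jack, Bob, Priya can't be O.
Jack must be T (only option left). Strike T from Bob.
Bob's domain is down to {R}, so Bob = R.
Priya has just one choice, so Priya = U.

Jack=T, Bob=R, Omar=Q, Dave=S, Priya=U, Ivy=P, Hank=O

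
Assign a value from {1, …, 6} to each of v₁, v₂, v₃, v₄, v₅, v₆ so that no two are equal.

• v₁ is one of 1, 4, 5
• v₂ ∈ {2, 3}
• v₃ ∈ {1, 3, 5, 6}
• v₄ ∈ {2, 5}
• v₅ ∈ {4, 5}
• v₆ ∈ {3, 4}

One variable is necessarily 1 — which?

v₁

Among the 6 variables, 6 fits only v₃ (and all 6 values in {1, 2, 3, 4, 5, 6} must be used), so v₃ = 6.
The 5 still-open variables draw from only 5 values {1, 2, 3, 4, 5}, so each is used; only v₁ can be 1, hence v₁ = 1.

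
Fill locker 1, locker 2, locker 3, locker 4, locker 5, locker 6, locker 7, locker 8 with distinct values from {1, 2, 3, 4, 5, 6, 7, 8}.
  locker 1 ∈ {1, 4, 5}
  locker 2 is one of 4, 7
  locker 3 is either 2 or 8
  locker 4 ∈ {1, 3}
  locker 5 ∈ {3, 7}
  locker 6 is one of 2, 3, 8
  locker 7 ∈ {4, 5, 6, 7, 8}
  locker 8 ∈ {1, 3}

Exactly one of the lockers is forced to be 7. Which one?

locker 5

The 8 variables together cover exactly {1, 2, 3, 4, 5, 6, 7, 8} — 8 values for 8 variables — and 6 appears only in locker 7's list, so locker 7 = 6.
The 7 still-open variables together cover exactly {1, 2, 3, 4, 5, 7, 8} — 7 values for 7 variables — and 5 appears only in locker 1's list, so locker 1 = 5.
The 6 still-open variables draw from only 6 values {1, 2, 3, 4, 7, 8}, so each is used; only locker 2 can be 4, hence locker 2 = 4.
Among the 5 still-open variables, 7 fits only locker 5 (and all 5 values in {1, 2, 3, 7, 8} must be used), so locker 5 = 7.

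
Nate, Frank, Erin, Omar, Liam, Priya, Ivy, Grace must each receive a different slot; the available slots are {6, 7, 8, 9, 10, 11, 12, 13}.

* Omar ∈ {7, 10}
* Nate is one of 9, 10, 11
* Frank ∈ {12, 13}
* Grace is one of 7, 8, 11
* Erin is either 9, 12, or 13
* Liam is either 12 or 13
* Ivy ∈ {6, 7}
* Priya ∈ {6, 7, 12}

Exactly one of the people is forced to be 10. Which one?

Omar

The 8 variables draw from only 8 values {6, 7, 8, 9, 10, 11, 12, 13}, so each is used; only Grace can be 8, hence Grace = 8.
Among the 7 still-open variables, 11 fits only Nate (and all 7 values in {6, 7, 9, 10, 11, 12, 13} must be used), so Nate = 11.
The 6 still-open variables draw from only 6 values {6, 7, 9, 10, 12, 13}, so each is used; only Erin can be 9, hence Erin = 9.
Among the 5 still-open variables, 10 fits only Omar (and all 5 values in {6, 7, 10, 12, 13} must be used), so Omar = 10.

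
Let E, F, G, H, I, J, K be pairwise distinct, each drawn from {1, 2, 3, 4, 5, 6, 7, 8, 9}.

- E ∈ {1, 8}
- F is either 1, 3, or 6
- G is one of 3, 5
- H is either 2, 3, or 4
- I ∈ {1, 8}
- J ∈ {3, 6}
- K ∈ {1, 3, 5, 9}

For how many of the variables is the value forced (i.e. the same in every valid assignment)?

2

The 2 variables E and I are confined to {1, 8}, which locks those values in; drop them from F, K.
F and J between them cover only {3, 6} — a naked pair. Remove those values from G, H, K.
That leaves G = 5. Eliminate 5 elsewhere: K.
That leaves K = 9.
Determined: G=5, K=9. The other variables each still have more than one consistent value. That makes 2.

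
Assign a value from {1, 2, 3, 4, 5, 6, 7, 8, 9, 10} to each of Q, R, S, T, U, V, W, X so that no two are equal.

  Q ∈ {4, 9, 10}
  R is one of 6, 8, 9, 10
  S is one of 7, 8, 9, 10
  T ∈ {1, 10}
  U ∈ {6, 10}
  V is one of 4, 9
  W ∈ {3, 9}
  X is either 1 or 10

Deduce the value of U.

6

The 8 variables draw from only 8 values {1, 3, 4, 6, 7, 8, 9, 10}, so each is used; only W can be 3, hence W = 3.
The 7 still-open variables draw from only 7 values {1, 4, 6, 7, 8, 9, 10}, so each is used; only S can be 7, hence S = 7.
The 6 still-open variables draw from only 6 values {1, 4, 6, 8, 9, 10}, so each is used; only R can be 8, hence R = 8.
The 5 still-open variables together cover exactly {1, 4, 6, 9, 10} — 5 values for 5 variables — and 6 appears only in U's list, so U = 6.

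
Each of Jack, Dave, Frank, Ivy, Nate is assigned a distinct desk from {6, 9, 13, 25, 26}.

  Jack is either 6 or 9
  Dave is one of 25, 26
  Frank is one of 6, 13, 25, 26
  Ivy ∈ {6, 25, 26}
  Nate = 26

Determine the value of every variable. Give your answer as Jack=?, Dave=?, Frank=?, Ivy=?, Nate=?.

Jack=9, Dave=25, Frank=13, Ivy=6, Nate=26

Nate has just one choice, so Nate = 26. Strike 26 from Dave, Frank, Ivy.
Dave's domain is down to {25}, so Dave = 25. Strike 25 from Frank, Ivy.
Ivy's domain is down to {6}, so Ivy = 6. Eliminate 6 elsewhere: Jack, Frank.
That leaves Jack = 9.
Frank has just one choice, so Frank = 13.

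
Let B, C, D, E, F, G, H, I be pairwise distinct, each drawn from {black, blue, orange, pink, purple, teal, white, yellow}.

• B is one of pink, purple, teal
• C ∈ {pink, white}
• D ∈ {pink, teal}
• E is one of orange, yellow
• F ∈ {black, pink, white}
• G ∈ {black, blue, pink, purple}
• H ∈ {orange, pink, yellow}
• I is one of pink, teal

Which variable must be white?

C

The 8 variables draw from only 8 values {black, blue, orange, pink, purple, teal, white, yellow}, so each is used; only G can be blue, hence G = blue.
The 7 still-open variables draw from only 7 values {black, orange, pink, purple, teal, white, yellow}, so each is used; only F can be black, hence F = black.
Among the 6 still-open variables, purple fits only B (and all 6 values in {orange, pink, purple, teal, white, yellow} must be used), so B = purple.
The 5 still-open variables draw from only 5 values {orange, pink, teal, white, yellow}, so each is used; only C can be white, hence C = white.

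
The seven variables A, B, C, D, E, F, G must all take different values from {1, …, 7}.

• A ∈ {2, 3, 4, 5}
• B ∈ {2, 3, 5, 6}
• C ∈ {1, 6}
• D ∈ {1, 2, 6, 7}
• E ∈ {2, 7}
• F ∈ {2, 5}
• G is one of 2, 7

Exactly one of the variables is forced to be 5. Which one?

F

Among the 7 variables, 4 fits only A (and all 7 values in {1, 2, 3, 4, 5, 6, 7} must be used), so A = 4.
The 6 still-open variables draw from only 6 values {1, 2, 3, 5, 6, 7}, so each is used; only B can be 3, hence B = 3.
Among the 5 still-open variables, 5 fits only F (and all 5 values in {1, 2, 5, 6, 7} must be used), so F = 5.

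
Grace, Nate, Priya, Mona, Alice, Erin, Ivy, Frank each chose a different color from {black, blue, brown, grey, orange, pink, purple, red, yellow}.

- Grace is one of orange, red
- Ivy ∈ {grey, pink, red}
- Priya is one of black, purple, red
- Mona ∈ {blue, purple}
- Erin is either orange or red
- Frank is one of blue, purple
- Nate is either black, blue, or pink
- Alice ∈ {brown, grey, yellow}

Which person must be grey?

Grace and Erin between them cover only {orange, red} — a naked pair. Remove those values from Priya, Ivy.
Mona and Frank share exactly the 2 values {blue, purple}; by pigeonhole those values go to them, so strike blue, purple from Nate, Priya.
That leaves Priya = black. Strike black from Nate.
Nate must be pink (only option left). Remove pink from Ivy.
So grey goes to Ivy.

Ivy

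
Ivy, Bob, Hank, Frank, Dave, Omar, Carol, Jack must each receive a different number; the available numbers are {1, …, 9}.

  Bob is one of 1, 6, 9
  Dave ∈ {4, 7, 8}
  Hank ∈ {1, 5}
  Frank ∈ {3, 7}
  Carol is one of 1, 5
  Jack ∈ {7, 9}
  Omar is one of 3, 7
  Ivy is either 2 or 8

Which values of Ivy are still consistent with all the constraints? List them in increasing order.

2, 8

Hank and Carol between them cover only {1, 5} — a naked pair. Remove those values from Bob.
Frank and Omar share exactly the 2 values {3, 7}; by pigeonhole those values go to them, so strike 3, 7 from Dave, Jack.
Jack has just one choice, so Jack = 9. Strike 9 from Bob.
Bob's domain is down to {6}, so Bob = 6.
No further eliminations apply; Ivy can still be any of 2, 8.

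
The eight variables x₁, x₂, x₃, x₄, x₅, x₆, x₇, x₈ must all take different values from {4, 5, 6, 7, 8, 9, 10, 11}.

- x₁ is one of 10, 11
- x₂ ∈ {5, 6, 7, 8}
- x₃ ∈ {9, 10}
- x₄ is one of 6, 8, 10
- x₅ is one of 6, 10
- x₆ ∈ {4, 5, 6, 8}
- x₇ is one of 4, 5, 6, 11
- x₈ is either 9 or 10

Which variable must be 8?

x₄

The 8 variables draw from only 8 values {4, 5, 6, 7, 8, 9, 10, 11}, so each is used; only x₂ can be 7, hence x₂ = 7.
x₃ and x₈ between them cover only {9, 10} — a naked pair. Remove those values from x₁, x₄, x₅.
x₁ must be 11 (only option left). Remove 11 from x₇.
That leaves x₅ = 6. So x₄, x₆, x₇ can't be 6.
So 8 goes to x₄.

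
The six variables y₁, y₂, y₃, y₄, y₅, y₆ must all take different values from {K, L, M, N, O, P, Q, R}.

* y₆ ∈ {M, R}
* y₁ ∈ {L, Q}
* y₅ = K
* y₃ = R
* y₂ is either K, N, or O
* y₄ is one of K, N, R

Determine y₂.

O

y₃ must be R (only option left). Eliminate R elsewhere: y₄, y₆.
That leaves y₅ = K. Strike K from y₂, y₄.
y₆ has just one choice, so y₆ = M.
y₄'s domain is down to {N}, so y₄ = N. So y₂ can't be N.
So y₂ = O.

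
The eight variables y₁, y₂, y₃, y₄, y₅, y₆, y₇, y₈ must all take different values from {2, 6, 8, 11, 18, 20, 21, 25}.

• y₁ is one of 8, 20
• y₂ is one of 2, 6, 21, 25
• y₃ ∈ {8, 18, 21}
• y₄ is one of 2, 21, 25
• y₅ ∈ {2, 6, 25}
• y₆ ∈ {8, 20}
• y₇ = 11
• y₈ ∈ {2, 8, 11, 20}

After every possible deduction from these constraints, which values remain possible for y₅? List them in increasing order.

y₇ has just one choice, so y₇ = 11. Eliminate 11 elsewhere: y₈.
Among the 7 still-open variables, 18 fits only y₃ (and all 7 values in {2, 6, 8, 18, 20, 21, 25} must be used), so y₃ = 18.
The 2 variables y₁ and y₆ are confined to {8, 20}, which locks those values in; drop them from y₈.
y₈ has just one choice, so y₈ = 2. So y₂, y₄, y₅ can't be 2.
No further eliminations apply; y₅ can still be any of 6, 25.

6, 25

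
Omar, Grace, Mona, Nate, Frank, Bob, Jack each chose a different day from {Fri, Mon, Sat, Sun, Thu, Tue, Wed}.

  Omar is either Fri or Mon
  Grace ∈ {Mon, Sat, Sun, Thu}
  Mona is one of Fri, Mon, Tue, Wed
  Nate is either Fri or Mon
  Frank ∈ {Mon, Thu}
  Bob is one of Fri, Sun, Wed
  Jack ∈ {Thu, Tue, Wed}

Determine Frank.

Thu

Among the 7 variables, Sat fits only Grace (and all 7 values in {Fri, Mon, Sat, Sun, Thu, Tue, Wed} must be used), so Grace = Sat.
The 6 still-open variables together cover exactly {Fri, Mon, Sun, Thu, Tue, Wed} — 6 values for 6 variables — and Sun appears only in Bob's list, so Bob = Sun.
The 2 variables Omar and Nate are confined to {Fri, Mon}, which locks those values in; drop them from Mona, Frank.
So Frank = Thu.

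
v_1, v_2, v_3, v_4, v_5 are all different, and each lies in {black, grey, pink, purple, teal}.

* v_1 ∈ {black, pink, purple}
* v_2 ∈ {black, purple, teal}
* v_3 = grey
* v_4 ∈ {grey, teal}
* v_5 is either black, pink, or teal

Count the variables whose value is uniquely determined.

2

v_3 must be grey (only option left). So v_4 can't be grey.
That leaves v_4 = teal. Eliminate teal elsewhere: v_2, v_5.
Determined: v_3=grey, v_4=teal. The other variables each still have more than one consistent value. That makes 2.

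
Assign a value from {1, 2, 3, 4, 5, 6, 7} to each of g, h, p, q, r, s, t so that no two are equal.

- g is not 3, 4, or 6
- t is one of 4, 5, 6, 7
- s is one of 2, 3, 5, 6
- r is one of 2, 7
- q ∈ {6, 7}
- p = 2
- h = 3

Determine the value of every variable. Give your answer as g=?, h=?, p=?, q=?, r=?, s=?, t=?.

g=1, h=3, p=2, q=6, r=7, s=5, t=4

h's domain is down to {3}, so h = 3. Eliminate 3 elsewhere: s.
p has just one choice, so p = 2. So g, r, s can't be 2.
That leaves r = 7. Remove 7 from g, q, t.
q must be 6 (only option left). Strike 6 from s, t.
s's domain is down to {5}, so s = 5. Remove 5 from g, t.
t has just one choice, so t = 4.
g must be 1 (only option left).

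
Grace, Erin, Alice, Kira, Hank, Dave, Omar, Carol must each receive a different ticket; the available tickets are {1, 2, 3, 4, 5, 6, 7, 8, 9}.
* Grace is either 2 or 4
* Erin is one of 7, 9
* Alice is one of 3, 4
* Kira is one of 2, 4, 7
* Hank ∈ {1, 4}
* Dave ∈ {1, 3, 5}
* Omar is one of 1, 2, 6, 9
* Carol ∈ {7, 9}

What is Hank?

1

The 8 variables together cover exactly {1, 2, 3, 4, 5, 6, 7, 9} — 8 values for 8 variables — and 5 appears only in Dave's list, so Dave = 5.
The 7 still-open variables draw from only 7 values {1, 2, 3, 4, 6, 7, 9}, so each is used; only Alice can be 3, hence Alice = 3.
Among the 6 still-open variables, 6 fits only Omar (and all 6 values in {1, 2, 4, 6, 7, 9} must be used), so Omar = 6.
Among the 5 still-open variables, 1 fits only Hank (and all 5 values in {1, 2, 4, 7, 9} must be used), so Hank = 1.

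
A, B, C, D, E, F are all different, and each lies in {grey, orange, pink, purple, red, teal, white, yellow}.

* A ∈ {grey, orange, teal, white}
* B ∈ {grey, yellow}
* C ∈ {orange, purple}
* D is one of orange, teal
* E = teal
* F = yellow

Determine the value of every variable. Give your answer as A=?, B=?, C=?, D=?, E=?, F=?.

A=white, B=grey, C=purple, D=orange, E=teal, F=yellow

E's domain is down to {teal}, so E = teal. Strike teal from A, D.
F has just one choice, so F = yellow. Remove yellow from B.
That leaves B = grey. So A can't be grey.
That leaves D = orange. Strike orange from A, C.
That leaves A = white.
C must be purple (only option left).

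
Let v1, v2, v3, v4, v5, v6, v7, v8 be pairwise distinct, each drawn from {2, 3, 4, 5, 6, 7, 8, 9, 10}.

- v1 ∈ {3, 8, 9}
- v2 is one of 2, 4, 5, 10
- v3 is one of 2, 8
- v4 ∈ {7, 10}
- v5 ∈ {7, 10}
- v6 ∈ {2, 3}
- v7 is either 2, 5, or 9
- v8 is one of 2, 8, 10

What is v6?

3

The 8 variables draw from only 8 values {2, 3, 4, 5, 7, 8, 9, 10}, so each is used; only v2 can be 4, hence v2 = 4.
The 7 still-open variables draw from only 7 values {2, 3, 5, 7, 8, 9, 10}, so each is used; only v7 can be 5, hence v7 = 5.
The 6 still-open variables draw from only 6 values {2, 3, 7, 8, 9, 10}, so each is used; only v1 can be 9, hence v1 = 9.
The 5 still-open variables draw from only 5 values {2, 3, 7, 8, 10}, so each is used; only v6 can be 3, hence v6 = 3.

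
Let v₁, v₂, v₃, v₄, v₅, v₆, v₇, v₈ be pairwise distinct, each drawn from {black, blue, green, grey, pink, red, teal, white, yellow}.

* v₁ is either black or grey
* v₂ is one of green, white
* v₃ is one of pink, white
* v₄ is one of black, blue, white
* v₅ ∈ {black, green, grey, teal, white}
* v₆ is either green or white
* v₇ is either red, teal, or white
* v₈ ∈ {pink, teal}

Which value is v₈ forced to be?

The 8 variables together cover exactly {black, blue, green, grey, pink, red, teal, white} — 8 values for 8 variables — and blue appears only in v₄'s list, so v₄ = blue.
The 7 still-open variables draw from only 7 values {black, green, grey, pink, red, teal, white}, so each is used; only v₇ can be red, hence v₇ = red.
The 2 variables v₂ and v₆ are confined to {green, white}, which locks those values in; drop them from v₃, v₅.
That leaves v₃ = pink. So v₈ can't be pink.
So v₈ = teal.

teal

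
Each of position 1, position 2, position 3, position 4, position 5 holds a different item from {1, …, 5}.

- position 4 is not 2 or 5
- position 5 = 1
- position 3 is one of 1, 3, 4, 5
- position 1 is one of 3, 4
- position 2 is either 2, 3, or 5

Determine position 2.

position 5's domain is down to {1}, so position 5 = 1. Remove 1 from position 3, position 4.
Among the 4 still-open variables, 2 fits only position 2 (and all 4 values in {2, 3, 4, 5} must be used), so position 2 = 2.

2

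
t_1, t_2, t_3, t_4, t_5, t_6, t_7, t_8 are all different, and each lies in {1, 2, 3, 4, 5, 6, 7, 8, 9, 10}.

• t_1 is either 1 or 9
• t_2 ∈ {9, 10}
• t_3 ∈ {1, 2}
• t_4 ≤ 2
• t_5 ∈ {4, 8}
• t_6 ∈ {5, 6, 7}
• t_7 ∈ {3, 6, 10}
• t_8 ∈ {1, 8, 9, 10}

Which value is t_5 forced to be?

t_3 and t_4 share exactly the 2 values {1, 2}; by pigeonhole those values go to them, so strike 1, 2 from t_1, t_8.
t_1's domain is down to {9}, so t_1 = 9. Eliminate 9 elsewhere: t_2, t_8.
That leaves t_2 = 10. So t_7, t_8 can't be 10.
That leaves t_8 = 8. Remove 8 from t_5.
So t_5 = 4.

4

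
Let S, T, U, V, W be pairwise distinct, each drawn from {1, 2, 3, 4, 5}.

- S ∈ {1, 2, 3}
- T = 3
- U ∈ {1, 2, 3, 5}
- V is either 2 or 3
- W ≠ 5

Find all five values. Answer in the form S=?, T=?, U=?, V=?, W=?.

S=1, T=3, U=5, V=2, W=4

T must be 3 (only option left). Eliminate 3 elsewhere: S, U, V, W.
V's domain is down to {2}, so V = 2. Eliminate 2 elsewhere: S, U, W.
S must be 1 (only option left). So U, W can't be 1.
U's domain is down to {5}, so U = 5.
That leaves W = 4.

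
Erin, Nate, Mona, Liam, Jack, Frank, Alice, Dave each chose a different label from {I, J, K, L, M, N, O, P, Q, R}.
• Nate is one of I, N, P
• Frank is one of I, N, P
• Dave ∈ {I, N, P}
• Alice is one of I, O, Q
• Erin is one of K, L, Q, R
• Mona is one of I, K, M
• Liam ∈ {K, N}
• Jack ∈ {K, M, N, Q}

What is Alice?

O

Nate, Frank, Dave share exactly the 3 values {I, N, P}; by pigeonhole those values go to them, so strike I, N, P from Mona, Liam, Jack, Alice.
Liam has just one choice, so Liam = K. So Erin, Mona, Jack can't be K.
Mona has just one choice, so Mona = M. Eliminate M elsewhere: Jack.
That leaves Jack = Q. So Erin, Alice can't be Q.
So Alice = O.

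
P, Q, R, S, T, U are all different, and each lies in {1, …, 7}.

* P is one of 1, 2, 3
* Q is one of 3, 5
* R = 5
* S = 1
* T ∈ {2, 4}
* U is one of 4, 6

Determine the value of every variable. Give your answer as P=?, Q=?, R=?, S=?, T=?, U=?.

R must be 5 (only option left). Strike 5 from Q.
S's domain is down to {1}, so S = 1. So P can't be 1.
That leaves Q = 3. Strike 3 from P.
That leaves P = 2. Strike 2 from T.
T must be 4 (only option left). Eliminate 4 elsewhere: U.
That leaves U = 6.

P=2, Q=3, R=5, S=1, T=4, U=6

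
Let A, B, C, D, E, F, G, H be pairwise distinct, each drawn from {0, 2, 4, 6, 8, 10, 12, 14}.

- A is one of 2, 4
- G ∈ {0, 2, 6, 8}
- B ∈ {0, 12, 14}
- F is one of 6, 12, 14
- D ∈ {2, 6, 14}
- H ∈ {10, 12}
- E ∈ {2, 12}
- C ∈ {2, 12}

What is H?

10

Among the 8 variables, 4 fits only A (and all 8 values in {0, 2, 4, 6, 8, 10, 12, 14} must be used), so A = 4.
The 7 still-open variables together cover exactly {0, 2, 6, 8, 10, 12, 14} — 7 values for 7 variables — and 8 appears only in G's list, so G = 8.
Among the 6 still-open variables, 0 fits only B (and all 6 values in {0, 2, 6, 10, 12, 14} must be used), so B = 0.
Among the 5 still-open variables, 10 fits only H (and all 5 values in {2, 6, 10, 12, 14} must be used), so H = 10.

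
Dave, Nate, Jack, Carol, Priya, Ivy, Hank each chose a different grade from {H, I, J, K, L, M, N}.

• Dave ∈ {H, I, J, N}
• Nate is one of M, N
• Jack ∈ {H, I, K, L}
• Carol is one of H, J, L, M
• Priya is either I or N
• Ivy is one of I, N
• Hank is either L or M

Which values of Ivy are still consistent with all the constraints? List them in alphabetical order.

The 7 variables draw from only 7 values {H, I, J, K, L, M, N}, so each is used; only Jack can be K, hence Jack = K.
Priya and Ivy share exactly the 2 values {I, N}; by pigeonhole those values go to them, so strike I, N from Dave, Nate.
That leaves Nate = M. Strike M from Carol, Hank.
Hank's domain is down to {L}, so Hank = L. So Carol can't be L.
No further eliminations apply; Ivy can still be any of I, N.

I, N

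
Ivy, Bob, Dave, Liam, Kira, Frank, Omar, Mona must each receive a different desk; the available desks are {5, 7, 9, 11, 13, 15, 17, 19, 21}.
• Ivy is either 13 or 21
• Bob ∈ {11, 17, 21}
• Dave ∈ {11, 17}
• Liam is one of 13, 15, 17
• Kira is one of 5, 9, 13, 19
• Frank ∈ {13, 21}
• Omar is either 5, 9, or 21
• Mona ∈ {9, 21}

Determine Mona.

9

The 8 variables together cover exactly {5, 9, 11, 13, 15, 17, 19, 21} — 8 values for 8 variables — and 15 appears only in Liam's list, so Liam = 15.
Among the 7 still-open variables, 19 fits only Kira (and all 7 values in {5, 9, 11, 13, 17, 19, 21} must be used), so Kira = 19.
Among the 6 still-open variables, 5 fits only Omar (and all 6 values in {5, 9, 11, 13, 17, 21} must be used), so Omar = 5.
The 5 still-open variables draw from only 5 values {9, 11, 13, 17, 21}, so each is used; only Mona can be 9, hence Mona = 9.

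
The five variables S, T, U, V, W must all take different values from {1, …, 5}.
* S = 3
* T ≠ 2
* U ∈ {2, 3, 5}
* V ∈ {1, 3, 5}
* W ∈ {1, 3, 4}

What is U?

S has just one choice, so S = 3. Eliminate 3 elsewhere: T, U, V, W.
The 4 still-open variables draw from only 4 values {1, 2, 4, 5}, so each is used; only U can be 2, hence U = 2.

2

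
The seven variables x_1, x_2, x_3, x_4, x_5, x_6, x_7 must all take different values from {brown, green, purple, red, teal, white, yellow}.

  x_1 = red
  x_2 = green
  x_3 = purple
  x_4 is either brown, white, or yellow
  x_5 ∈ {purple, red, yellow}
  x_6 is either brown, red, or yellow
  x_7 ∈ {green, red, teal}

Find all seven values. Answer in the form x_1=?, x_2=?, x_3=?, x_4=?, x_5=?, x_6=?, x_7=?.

x_1 must be red (only option left). Eliminate red elsewhere: x_5, x_6, x_7.
x_2 must be green (only option left). So x_7 can't be green.
x_3 has just one choice, so x_3 = purple. Eliminate purple elsewhere: x_5.
x_5 has just one choice, so x_5 = yellow. Eliminate yellow elsewhere: x_4, x_6.
That leaves x_6 = brown. Remove brown from x_4.
x_7 has just one choice, so x_7 = teal.
x_4 must be white (only option left).

x_1=red, x_2=green, x_3=purple, x_4=white, x_5=yellow, x_6=brown, x_7=teal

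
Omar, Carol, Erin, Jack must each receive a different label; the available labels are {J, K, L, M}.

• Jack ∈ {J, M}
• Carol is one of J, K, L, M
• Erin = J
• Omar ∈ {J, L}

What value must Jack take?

Erin has just one choice, so Erin = J. Eliminate J elsewhere: Omar, Carol, Jack.
So Jack = M.

M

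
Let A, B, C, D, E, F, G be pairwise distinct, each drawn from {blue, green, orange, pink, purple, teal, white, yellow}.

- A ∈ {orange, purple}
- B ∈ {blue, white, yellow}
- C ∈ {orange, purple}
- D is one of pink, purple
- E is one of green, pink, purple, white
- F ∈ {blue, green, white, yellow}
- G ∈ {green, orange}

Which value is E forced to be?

white

A and C share exactly the 2 values {orange, purple}; by pigeonhole those values go to them, so strike orange, purple from D, E, G.
D must be pink (only option left). Strike pink from E.
G's domain is down to {green}, so G = green. Eliminate green elsewhere: E, F.
So E = white.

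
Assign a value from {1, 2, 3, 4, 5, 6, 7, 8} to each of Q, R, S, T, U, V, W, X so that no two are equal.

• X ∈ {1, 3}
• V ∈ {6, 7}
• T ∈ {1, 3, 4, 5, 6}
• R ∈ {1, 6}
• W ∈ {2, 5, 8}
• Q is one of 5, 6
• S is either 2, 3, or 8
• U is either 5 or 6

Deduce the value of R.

Among the 8 variables, 4 fits only T (and all 8 values in {1, 2, 3, 4, 5, 6, 7, 8} must be used), so T = 4.
Among the 7 still-open variables, 7 fits only V (and all 7 values in {1, 2, 3, 5, 6, 7, 8} must be used), so V = 7.
The 2 variables Q and U are confined to {5, 6}, which locks those values in; drop them from R, W.
So R = 1.

1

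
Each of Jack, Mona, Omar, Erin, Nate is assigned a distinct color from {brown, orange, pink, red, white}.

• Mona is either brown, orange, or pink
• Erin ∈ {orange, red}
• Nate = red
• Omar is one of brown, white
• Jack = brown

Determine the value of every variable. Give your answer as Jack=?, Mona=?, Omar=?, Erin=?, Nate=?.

Jack=brown, Mona=pink, Omar=white, Erin=orange, Nate=red

Jack's domain is down to {brown}, so Jack = brown. Strike brown from Mona, Omar.
Omar has just one choice, so Omar = white.
Nate's domain is down to {red}, so Nate = red. Eliminate red elsewhere: Erin.
Erin must be orange (only option left). Eliminate orange elsewhere: Mona.
Mona must be pink (only option left).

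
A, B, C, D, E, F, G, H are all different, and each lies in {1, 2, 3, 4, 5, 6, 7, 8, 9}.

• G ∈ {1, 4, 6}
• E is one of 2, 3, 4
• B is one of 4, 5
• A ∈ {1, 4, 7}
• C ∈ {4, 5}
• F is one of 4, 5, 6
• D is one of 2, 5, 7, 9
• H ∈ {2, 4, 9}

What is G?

Among the 8 variables, 3 fits only E (and all 8 values in {1, 2, 3, 4, 5, 6, 7, 9} must be used), so E = 3.
B and C between them cover only {4, 5} — a naked pair. Remove those values from A, D, F, G, H.
F's domain is down to {6}, so F = 6. So G can't be 6.
So G = 1.

1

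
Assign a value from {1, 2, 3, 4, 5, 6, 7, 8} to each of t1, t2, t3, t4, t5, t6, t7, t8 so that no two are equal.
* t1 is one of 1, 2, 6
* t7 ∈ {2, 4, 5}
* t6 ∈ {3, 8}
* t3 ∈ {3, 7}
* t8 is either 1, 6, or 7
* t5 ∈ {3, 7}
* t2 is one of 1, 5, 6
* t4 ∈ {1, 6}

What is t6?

Among the 8 variables, 4 fits only t7 (and all 8 values in {1, 2, 3, 4, 5, 6, 7, 8} must be used), so t7 = 4.
The 7 still-open variables draw from only 7 values {1, 2, 3, 5, 6, 7, 8}, so each is used; only t1 can be 2, hence t1 = 2.
Among the 6 still-open variables, 5 fits only t2 (and all 6 values in {1, 3, 5, 6, 7, 8} must be used), so t2 = 5.
The 5 still-open variables together cover exactly {1, 3, 6, 7, 8} — 5 values for 5 variables — and 8 appears only in t6's list, so t6 = 8.

8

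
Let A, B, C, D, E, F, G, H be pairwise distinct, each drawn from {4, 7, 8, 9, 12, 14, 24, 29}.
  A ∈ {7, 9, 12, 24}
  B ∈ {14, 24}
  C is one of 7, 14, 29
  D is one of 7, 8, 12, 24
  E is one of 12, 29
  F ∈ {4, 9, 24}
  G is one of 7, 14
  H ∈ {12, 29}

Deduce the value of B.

The 8 variables draw from only 8 values {4, 7, 8, 9, 12, 14, 24, 29}, so each is used; only F can be 4, hence F = 4.
The 7 still-open variables draw from only 7 values {7, 8, 9, 12, 14, 24, 29}, so each is used; only D can be 8, hence D = 8.
The 6 still-open variables together cover exactly {7, 9, 12, 14, 24, 29} — 6 values for 6 variables — and 9 appears only in A's list, so A = 9.
The 5 still-open variables draw from only 5 values {7, 12, 14, 24, 29}, so each is used; only B can be 24, hence B = 24.

24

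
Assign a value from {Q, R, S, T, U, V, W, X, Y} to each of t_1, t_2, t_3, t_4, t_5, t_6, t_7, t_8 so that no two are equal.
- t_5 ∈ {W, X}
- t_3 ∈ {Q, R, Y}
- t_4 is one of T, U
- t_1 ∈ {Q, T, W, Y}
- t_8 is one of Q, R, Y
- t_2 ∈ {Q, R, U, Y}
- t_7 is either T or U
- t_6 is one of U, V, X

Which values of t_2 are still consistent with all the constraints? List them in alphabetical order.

The 8 variables together cover exactly {Q, R, T, U, V, W, X, Y} — 8 values for 8 variables — and V appears only in t_6's list, so t_6 = V.
Among the 7 still-open variables, X fits only t_5 (and all 7 values in {Q, R, T, U, W, X, Y} must be used), so t_5 = X.
Among the 6 still-open variables, W fits only t_1 (and all 6 values in {Q, R, T, U, W, Y} must be used), so t_1 = W.
The 2 variables t_4 and t_7 are confined to {T, U}, which locks those values in; drop them from t_2.
No further eliminations apply; t_2 can still be any of Q, R, Y.

Q, R, Y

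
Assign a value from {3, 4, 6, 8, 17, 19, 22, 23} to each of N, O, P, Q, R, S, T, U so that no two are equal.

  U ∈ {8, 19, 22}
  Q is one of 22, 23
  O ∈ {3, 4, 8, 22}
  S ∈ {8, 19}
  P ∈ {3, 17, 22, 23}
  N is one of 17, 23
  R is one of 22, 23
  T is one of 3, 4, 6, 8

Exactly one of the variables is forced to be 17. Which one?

The 8 variables together cover exactly {3, 4, 6, 8, 17, 19, 22, 23} — 8 values for 8 variables — and 6 appears only in T's list, so T = 6.
The 7 still-open variables together cover exactly {3, 4, 8, 17, 19, 22, 23} — 7 values for 7 variables — and 4 appears only in O's list, so O = 4.
The 6 still-open variables draw from only 6 values {3, 8, 17, 19, 22, 23}, so each is used; only P can be 3, hence P = 3.
The 5 still-open variables together cover exactly {8, 17, 19, 22, 23} — 5 values for 5 variables — and 17 appears only in N's list, so N = 17.

N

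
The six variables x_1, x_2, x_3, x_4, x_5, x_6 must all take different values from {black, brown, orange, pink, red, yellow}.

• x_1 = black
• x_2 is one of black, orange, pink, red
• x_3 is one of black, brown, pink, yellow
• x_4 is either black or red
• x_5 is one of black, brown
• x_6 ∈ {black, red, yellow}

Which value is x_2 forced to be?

x_1 must be black (only option left). So x_2, x_3, x_4, x_5, x_6 can't be black.
x_4 has just one choice, so x_4 = red. Remove red from x_2, x_6.
x_5's domain is down to {brown}, so x_5 = brown. Remove brown from x_3.
x_6 has just one choice, so x_6 = yellow. Remove yellow from x_3.
x_3's domain is down to {pink}, so x_3 = pink. So x_2 can't be pink.
So x_2 = orange.

orange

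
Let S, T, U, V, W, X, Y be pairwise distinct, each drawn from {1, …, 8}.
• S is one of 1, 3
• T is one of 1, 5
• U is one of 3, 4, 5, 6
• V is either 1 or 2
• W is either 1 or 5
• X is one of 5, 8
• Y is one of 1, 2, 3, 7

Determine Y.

The 2 variables T and W are confined to {1, 5}, which locks those values in; drop them from S, U, V, X, Y.
S must be 3 (only option left). So U, Y can't be 3.
V must be 2 (only option left). Strike 2 from Y.
So Y = 7.

7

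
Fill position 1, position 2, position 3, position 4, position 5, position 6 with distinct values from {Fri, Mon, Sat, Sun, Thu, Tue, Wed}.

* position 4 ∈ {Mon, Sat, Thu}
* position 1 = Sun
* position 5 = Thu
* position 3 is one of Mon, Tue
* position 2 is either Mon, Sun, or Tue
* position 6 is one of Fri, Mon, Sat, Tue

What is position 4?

position 1's domain is down to {Sun}, so position 1 = Sun. So position 2 can't be Sun.
position 5's domain is down to {Thu}, so position 5 = Thu. Strike Thu from position 4.
The 4 still-open variables draw from only 4 values {Fri, Mon, Sat, Tue}, so each is used; only position 6 can be Fri, hence position 6 = Fri.
The 3 still-open variables together cover exactly {Mon, Sat, Tue} — 3 values for 3 variables — and Sat appears only in position 4's list, so position 4 = Sat.

Sat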